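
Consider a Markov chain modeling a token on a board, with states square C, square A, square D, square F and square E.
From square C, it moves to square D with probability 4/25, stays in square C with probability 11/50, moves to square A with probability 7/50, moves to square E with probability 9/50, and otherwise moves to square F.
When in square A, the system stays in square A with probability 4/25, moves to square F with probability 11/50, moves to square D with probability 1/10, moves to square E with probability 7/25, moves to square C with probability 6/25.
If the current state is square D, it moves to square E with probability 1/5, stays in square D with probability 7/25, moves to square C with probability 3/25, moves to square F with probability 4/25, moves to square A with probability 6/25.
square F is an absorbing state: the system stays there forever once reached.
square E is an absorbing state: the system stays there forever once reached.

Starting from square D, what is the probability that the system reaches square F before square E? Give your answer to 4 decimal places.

Let h(s) be the probability of absorption at square F starting from transient state s. Then h(square F) = 1 and h(square E) = 0. By first-step analysis:
h(square C) = 0.22·h(square C) + 0.14·h(square A) + 0.16·h(square D) + 0.3·1 + 0.18·0
h(square A) = 0.24·h(square C) + 0.16·h(square A) + 0.1·h(square D) + 0.22·1 + 0.28·0
h(square D) = 0.12·h(square C) + 0.24·h(square A) + 0.28·h(square D) + 0.16·1 + 0.2·0
Solving: h(square C) = 0.5689, h(square A) = 0.4813, h(square D) = 0.4775.
Starting from square D, the probability is 0.4775.

0.4775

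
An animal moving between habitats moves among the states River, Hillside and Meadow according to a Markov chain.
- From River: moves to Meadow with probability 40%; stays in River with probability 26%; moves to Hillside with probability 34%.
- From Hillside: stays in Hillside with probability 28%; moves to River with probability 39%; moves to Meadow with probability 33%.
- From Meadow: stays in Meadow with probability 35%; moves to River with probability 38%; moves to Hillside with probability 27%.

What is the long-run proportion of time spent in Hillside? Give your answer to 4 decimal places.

0.2969

Let the stationary distribution be π with π = πP and π_1 + π_2 + π_3 = 1.
π_1 = 0.26·π_1 + 0.39·π_2 + 0.38·π_3
π_2 = 0.34·π_1 + 0.28·π_2 + 0.27·π_3
Solving with the normalization constraint gives π = (0.3419, 0.2969, 0.3612).
So the stationary probability of Hillside is 0.2969.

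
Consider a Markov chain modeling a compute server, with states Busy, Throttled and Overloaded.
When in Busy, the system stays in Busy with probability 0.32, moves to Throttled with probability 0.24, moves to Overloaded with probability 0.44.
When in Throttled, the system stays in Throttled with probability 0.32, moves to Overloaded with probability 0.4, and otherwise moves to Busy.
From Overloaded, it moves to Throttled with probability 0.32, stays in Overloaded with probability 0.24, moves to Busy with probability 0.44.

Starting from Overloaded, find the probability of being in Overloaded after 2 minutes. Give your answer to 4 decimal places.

0.3792

Sum over the intermediate state after 1 minute:
P = P(Overloaded→Busy)·P(Busy→Overloaded) + P(Overloaded→Throttled)·P(Throttled→Overloaded) + P(Overloaded→Overloaded)·P(Overloaded→Overloaded)
  = 0.44×0.44 + 0.32×0.4 + 0.24×0.24
  = 0.1936 + 0.1280 + 0.0576 = 0.3792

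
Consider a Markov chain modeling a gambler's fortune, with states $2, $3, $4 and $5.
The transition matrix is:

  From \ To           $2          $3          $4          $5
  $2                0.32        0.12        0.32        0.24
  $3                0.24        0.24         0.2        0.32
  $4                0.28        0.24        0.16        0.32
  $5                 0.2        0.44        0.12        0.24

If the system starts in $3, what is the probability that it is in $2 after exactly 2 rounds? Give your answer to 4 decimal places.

Propagate the distribution vector 2 rounds from $3.
After 0 rounds: (0.0000, 1.0000, 0.0000, 0.0000)
After 1 round: (0.2400, 0.2400, 0.2000, 0.3200)
After 2 rounds: (0.2544, 0.2752, 0.1952, 0.2752)
P(in $2 after 2 rounds) = 0.2544

0.2544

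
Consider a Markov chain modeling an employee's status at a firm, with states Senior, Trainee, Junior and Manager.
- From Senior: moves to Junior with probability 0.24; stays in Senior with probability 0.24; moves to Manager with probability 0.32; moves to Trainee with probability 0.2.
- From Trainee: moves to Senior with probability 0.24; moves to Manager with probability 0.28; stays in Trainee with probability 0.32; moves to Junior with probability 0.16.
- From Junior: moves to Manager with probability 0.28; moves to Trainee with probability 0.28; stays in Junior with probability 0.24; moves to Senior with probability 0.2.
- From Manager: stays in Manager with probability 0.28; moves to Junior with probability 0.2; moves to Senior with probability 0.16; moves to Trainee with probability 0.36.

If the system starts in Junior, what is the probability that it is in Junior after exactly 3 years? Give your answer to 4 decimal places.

0.2047

Propagate the distribution vector 3 years from Junior.
After 0 years: (0.0000, 0.0000, 1.0000, 0.0000)
After 1 year: (0.2000, 0.2800, 0.2400, 0.2800)
After 2 years: (0.2080, 0.2976, 0.2064, 0.2880)
After 3 years: (0.2087, 0.2983, 0.2047, 0.2883)
P(in Junior after 3 years) = 0.2047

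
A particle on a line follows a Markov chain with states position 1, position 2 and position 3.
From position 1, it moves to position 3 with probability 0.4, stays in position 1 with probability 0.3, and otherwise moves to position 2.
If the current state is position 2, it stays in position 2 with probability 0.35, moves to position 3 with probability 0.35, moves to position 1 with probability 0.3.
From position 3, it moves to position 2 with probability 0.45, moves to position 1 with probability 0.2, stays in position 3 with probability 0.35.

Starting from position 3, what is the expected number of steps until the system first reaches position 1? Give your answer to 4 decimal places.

Let t(s) be the expected number of steps to first reach position 1 from state s, with t(position 1) = 0. Conditioning on the first step:
t(position 2) = 1 + 0.35·t(position 2) + 0.35·t(position 3)
t(position 3) = 1 + 0.45·t(position 2) + 0.35·t(position 3)
Solving: t(position 2) = 3.7736, t(position 3) = 4.1509.
Expected steps from position 3 to position 1: 4.1509.

4.1509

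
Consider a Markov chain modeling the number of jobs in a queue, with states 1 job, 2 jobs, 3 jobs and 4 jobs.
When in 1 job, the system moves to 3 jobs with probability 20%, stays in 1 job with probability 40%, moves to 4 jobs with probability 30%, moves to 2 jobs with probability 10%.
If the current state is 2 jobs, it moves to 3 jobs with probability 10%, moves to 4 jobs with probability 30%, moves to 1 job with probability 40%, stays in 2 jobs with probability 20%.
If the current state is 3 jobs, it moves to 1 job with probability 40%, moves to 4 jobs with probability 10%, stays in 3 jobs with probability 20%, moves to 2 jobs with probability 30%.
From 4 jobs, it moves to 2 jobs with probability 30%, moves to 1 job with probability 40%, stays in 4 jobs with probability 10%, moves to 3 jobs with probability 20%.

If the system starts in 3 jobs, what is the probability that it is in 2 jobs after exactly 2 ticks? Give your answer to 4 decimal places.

Propagate the distribution vector 2 ticks from 3 jobs.
After 0 ticks: (0.0000, 0.0000, 1.0000, 0.0000)
After 1 tick: (0.4000, 0.3000, 0.2000, 0.1000)
After 2 ticks: (0.4000, 0.1900, 0.1700, 0.2400)
P(in 2 jobs after 2 ticks) = 0.1900

0.1900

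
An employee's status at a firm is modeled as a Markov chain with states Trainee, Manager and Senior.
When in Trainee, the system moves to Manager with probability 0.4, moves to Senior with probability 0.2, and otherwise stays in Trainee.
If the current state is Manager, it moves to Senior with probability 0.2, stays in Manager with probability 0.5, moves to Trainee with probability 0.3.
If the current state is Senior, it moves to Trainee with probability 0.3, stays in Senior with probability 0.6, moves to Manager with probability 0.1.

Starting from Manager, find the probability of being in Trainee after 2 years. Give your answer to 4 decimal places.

0.3300

Sum over the intermediate state after 1 year:
P = P(Manager→Trainee)·P(Trainee→Trainee) + P(Manager→Manager)·P(Manager→Trainee) + P(Manager→Senior)·P(Senior→Trainee)
  = 0.3×0.4 + 0.5×0.3 + 0.2×0.3
  = 0.1200 + 0.1500 + 0.0600 = 0.3300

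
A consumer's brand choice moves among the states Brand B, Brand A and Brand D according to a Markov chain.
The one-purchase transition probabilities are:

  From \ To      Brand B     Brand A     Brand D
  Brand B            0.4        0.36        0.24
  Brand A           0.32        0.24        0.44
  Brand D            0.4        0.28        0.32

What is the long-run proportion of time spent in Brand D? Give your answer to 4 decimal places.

0.3257

Let the stationary distribution be π with π = πP and π_1 + π_2 + π_3 = 1.
π_1 = 0.4·π_1 + 0.32·π_2 + 0.4·π_3
π_2 = 0.36·π_1 + 0.24·π_2 + 0.28·π_3
Solving with the normalization constraint gives π = (0.3761, 0.2982, 0.3257).
So the stationary probability of Brand D is 0.3257.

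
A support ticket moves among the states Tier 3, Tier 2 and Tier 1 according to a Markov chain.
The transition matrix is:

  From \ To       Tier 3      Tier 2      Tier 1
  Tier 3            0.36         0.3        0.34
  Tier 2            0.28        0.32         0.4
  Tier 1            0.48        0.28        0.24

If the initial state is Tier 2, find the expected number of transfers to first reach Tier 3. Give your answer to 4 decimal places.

2.8656

Let t(s) be the expected number of transfers to first reach Tier 3 from state s, with t(Tier 3) = 0. Conditioning on the first transfer:
t(Tier 2) = 1 + 0.32·t(Tier 2) + 0.4·t(Tier 1)
t(Tier 1) = 1 + 0.28·t(Tier 2) + 0.24·t(Tier 1)
Solving: t(Tier 2) = 2.8656, t(Tier 1) = 2.3715.
Expected transfers from Tier 2 to Tier 3: 2.8656.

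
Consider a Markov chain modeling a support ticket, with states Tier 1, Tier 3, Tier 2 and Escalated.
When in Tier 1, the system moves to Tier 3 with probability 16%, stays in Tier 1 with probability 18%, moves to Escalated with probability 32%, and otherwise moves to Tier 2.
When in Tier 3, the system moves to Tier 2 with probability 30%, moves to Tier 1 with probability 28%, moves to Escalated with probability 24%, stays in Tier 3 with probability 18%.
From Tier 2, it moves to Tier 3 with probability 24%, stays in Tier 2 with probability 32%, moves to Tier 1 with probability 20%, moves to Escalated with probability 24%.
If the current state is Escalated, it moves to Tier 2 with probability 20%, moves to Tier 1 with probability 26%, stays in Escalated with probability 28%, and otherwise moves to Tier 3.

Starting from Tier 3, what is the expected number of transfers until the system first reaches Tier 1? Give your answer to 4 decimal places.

3.9596

Let t(s) be the expected number of transfers to first reach Tier 1 from state s, with t(Tier 1) = 0. Conditioning on the first transfer:
t(Tier 3) = 1 + 0.18·t(Tier 3) + 0.3·t(Tier 2) + 0.24·t(Escalated)
t(Tier 2) = 1 + 0.24·t(Tier 3) + 0.32·t(Tier 2) + 0.24·t(Escalated)
t(Escalated) = 1 + 0.26·t(Tier 3) + 0.2·t(Tier 2) + 0.28·t(Escalated)
Solving: t(Tier 3) = 3.9596, t(Tier 2) = 4.2828, t(Escalated) = 4.0084.
Expected transfers from Tier 3 to Tier 1: 3.9596.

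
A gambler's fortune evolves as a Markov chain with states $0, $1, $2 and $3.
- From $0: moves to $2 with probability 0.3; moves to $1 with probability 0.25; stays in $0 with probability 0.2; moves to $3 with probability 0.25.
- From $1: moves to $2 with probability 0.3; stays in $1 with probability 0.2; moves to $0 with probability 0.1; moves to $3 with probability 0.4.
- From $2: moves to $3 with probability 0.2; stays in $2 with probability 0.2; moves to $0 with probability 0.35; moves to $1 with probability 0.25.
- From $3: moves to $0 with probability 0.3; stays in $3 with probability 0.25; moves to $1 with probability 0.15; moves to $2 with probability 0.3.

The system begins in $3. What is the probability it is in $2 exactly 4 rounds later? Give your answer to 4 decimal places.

Propagate the distribution vector 4 rounds from $3.
After 0 rounds: (0.0000, 0.0000, 0.0000, 1.0000)
After 1 round: (0.3000, 0.1500, 0.3000, 0.2500)
After 2 rounds: (0.2550, 0.2175, 0.2700, 0.2575)
After 3 rounds: (0.2445, 0.2134, 0.2730, 0.2691)
After 4 rounds: (0.2465, 0.2124, 0.2727, 0.2684)
P(in $2 after 4 rounds) = 0.2727

0.2727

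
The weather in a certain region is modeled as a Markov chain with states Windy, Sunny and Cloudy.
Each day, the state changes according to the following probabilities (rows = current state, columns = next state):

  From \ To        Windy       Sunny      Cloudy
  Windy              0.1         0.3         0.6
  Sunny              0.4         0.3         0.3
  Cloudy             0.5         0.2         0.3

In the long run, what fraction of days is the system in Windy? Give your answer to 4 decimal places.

Let the stationary distribution be π with π = πP and π_1 + π_2 + π_3 = 1.
π_1 = 0.1·π_1 + 0.4·π_2 + 0.5·π_3
π_2 = 0.3·π_1 + 0.3·π_2 + 0.2·π_3
Solving with the normalization constraint gives π = (0.3386, 0.2598, 0.4016).
So the stationary probability of Windy is 0.3386.

0.3386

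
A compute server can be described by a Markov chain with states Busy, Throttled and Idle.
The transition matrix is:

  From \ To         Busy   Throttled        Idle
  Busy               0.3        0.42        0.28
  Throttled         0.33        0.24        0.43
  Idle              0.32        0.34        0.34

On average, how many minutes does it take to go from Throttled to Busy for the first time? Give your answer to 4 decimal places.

Let t(s) be the expected number of minutes to first reach Busy from state s, with t(Busy) = 0. Conditioning on the first minute:
t(Throttled) = 1 + 0.24·t(Throttled) + 0.43·t(Idle)
t(Idle) = 1 + 0.34·t(Throttled) + 0.34·t(Idle)
Solving: t(Throttled) = 3.0670, t(Idle) = 3.0951.
Expected minutes from Throttled to Busy: 3.0670.

3.0670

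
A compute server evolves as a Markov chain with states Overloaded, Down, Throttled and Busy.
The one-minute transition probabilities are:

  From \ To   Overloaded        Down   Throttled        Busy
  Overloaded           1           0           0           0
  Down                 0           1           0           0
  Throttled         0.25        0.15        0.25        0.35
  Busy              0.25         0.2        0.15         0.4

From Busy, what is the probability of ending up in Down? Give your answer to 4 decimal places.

0.4340

Let h(s) be the probability of absorption at Down starting from transient state s. Then h(Down) = 1 and h(Overloaded) = 0. By first-step analysis:
h(Throttled) = 0.25·0 + 0.15·1 + 0.25·h(Throttled) + 0.35·h(Busy)
h(Busy) = 0.25·0 + 0.2·1 + 0.15·h(Throttled) + 0.4·h(Busy)
Solving: h(Throttled) = 0.4025, h(Busy) = 0.4340.
Starting from Busy, the probability is 0.4340.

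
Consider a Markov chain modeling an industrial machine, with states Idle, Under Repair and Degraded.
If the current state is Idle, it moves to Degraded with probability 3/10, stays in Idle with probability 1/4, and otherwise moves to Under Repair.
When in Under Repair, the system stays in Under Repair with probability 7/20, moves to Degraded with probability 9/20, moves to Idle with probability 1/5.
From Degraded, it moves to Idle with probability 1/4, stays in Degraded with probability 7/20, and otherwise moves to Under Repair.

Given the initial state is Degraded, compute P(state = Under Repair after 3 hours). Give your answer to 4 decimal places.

0.3919

Propagate the distribution vector 3 hours from Degraded.
After 0 hours: (0.0000, 0.0000, 1.0000)
After 1 hour: (0.2500, 0.4000, 0.3500)
After 2 hours: (0.2300, 0.3925, 0.3775)
After 3 hours: (0.2304, 0.3919, 0.3778)
P(in Under Repair after 3 hours) = 0.3919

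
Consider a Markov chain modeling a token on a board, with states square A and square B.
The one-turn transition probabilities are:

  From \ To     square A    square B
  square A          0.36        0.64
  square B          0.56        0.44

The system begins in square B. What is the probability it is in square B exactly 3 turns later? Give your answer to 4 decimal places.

0.5296

Propagate the distribution vector 3 turns from square B.
After 0 turns: (0.0000, 1.0000)
After 1 turn: (0.5600, 0.4400)
After 2 turns: (0.4480, 0.5520)
After 3 turns: (0.4704, 0.5296)
P(in square B after 3 turns) = 0.5296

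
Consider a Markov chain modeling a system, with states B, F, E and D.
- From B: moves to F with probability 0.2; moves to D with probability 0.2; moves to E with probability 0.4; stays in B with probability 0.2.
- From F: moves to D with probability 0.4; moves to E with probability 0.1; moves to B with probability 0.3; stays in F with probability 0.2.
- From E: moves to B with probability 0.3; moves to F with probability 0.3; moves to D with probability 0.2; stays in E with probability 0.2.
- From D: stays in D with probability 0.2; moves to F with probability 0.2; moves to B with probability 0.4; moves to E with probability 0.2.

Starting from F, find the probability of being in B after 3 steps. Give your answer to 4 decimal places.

0.2930

Propagate the distribution vector 3 steps from F.
After 0 steps: (0.0000, 1.0000, 0.0000, 0.0000)
After 1 step: (0.3000, 0.2000, 0.1000, 0.4000)
After 2 steps: (0.3100, 0.2100, 0.2400, 0.2400)
After 3 steps: (0.2930, 0.2240, 0.2410, 0.2420)
P(in B after 3 steps) = 0.2930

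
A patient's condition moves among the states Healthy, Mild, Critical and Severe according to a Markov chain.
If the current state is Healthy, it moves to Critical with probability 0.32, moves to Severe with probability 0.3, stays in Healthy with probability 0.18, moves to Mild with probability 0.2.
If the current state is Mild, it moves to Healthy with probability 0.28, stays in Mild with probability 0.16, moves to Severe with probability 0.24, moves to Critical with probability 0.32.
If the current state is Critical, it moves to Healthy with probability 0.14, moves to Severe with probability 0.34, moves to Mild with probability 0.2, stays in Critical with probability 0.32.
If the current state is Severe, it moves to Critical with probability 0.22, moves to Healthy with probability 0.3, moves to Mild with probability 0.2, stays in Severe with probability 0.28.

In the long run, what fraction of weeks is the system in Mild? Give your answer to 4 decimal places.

Let the stationary distribution be π with π = πP and π_1 + π_2 + π_3 + π_4 = 1.
π_1 = 0.18·π_1 + 0.28·π_2 + 0.14·π_3 + 0.3·π_4
π_2 = 0.2·π_1 + 0.16·π_2 + 0.2·π_3 + 0.2·π_4
π_3 = 0.32·π_1 + 0.32·π_2 + 0.32·π_3 + 0.22·π_4
Solving with the normalization constraint gives π = (0.2229, 0.1923, 0.2906, 0.2942).
So the stationary probability of Mild is 0.1923.

0.1923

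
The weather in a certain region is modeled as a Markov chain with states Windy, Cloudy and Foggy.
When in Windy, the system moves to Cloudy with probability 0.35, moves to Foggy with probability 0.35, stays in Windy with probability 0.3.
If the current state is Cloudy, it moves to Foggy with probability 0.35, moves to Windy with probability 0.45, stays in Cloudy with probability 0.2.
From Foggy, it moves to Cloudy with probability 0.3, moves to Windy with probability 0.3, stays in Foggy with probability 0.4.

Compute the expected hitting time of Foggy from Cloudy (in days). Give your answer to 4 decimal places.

2.8571

Let t(s) be the expected number of days to first reach Foggy from state s, with t(Foggy) = 0. Conditioning on the first day:
t(Windy) = 1 + 0.3·t(Windy) + 0.35·t(Cloudy)
t(Cloudy) = 1 + 0.45·t(Windy) + 0.2·t(Cloudy)
Solving: t(Windy) = 2.8571, t(Cloudy) = 2.8571.
Expected days from Cloudy to Foggy: 2.8571.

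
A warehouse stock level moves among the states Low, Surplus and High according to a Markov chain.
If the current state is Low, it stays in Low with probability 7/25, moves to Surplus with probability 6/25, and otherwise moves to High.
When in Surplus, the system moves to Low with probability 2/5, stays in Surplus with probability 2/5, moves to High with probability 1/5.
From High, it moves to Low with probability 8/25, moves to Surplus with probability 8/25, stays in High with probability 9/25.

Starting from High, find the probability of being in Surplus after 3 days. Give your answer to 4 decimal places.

0.3190

Propagate the distribution vector 3 days from High.
After 0 days: (0.0000, 0.0000, 1.0000)
After 1 day: (0.3200, 0.3200, 0.3600)
After 2 days: (0.3328, 0.3200, 0.3472)
After 3 days: (0.3323, 0.3190, 0.3487)
P(in Surplus after 3 days) = 0.3190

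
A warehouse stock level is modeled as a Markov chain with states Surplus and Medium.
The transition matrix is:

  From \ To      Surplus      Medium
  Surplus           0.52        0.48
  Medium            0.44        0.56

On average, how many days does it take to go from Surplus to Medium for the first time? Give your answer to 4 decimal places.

Let t(s) be the expected number of days to first reach Medium from state s, with t(Medium) = 0. Conditioning on the first day:
t(Surplus) = 1 + 0.52·t(Surplus)
Solving: t(Surplus) = 2.0833.
Expected days from Surplus to Medium: 2.0833.

2.0833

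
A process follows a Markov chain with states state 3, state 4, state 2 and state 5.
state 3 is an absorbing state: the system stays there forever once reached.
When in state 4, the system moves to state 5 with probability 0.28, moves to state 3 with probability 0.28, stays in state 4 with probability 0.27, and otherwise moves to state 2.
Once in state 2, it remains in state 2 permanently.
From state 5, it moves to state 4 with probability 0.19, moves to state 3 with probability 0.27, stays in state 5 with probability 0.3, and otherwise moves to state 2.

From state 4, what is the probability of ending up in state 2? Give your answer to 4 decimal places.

Let h(s) be the probability of absorption at state 2 starting from transient state s. Then h(state 2) = 1 and h(state 3) = 0. By first-step analysis:
h(state 4) = 0.28·0 + 0.27·h(state 4) + 0.17·1 + 0.28·h(state 5)
h(state 5) = 0.27·0 + 0.19·h(state 4) + 0.24·1 + 0.3·h(state 5)
Solving: h(state 4) = 0.4067, h(state 5) = 0.4533.
Starting from state 4, the probability is 0.4067.

0.4067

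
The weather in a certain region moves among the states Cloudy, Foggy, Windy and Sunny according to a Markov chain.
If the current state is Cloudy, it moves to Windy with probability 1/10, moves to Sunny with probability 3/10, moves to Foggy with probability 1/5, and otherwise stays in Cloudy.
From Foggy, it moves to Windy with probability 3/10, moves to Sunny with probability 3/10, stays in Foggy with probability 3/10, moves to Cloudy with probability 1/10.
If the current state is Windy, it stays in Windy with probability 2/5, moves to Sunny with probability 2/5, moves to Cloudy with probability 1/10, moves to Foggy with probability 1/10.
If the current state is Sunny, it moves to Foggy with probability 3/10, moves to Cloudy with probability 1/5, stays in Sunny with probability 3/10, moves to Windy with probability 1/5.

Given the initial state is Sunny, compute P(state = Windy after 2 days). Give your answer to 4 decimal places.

0.2500

Propagate the distribution vector 2 days from Sunny.
After 0 days: (0.0000, 0.0000, 0.0000, 1.0000)
After 1 day: (0.2000, 0.3000, 0.2000, 0.3000)
After 2 days: (0.1900, 0.2400, 0.2500, 0.3200)
P(in Windy after 2 days) = 0.2500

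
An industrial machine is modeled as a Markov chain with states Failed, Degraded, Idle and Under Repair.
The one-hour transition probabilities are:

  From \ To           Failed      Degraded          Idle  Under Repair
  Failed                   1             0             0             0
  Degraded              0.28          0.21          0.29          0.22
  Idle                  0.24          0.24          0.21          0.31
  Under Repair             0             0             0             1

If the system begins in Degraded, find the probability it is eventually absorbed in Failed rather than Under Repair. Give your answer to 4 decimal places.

Let h(s) be the probability of absorption at Failed starting from transient state s. Then h(Failed) = 1 and h(Under Repair) = 0. By first-step analysis:
h(Degraded) = 0.28·1 + 0.21·h(Degraded) + 0.29·h(Idle) + 0.22·0
h(Idle) = 0.24·1 + 0.24·h(Degraded) + 0.21·h(Idle) + 0.31·0
Solving: h(Degraded) = 0.5244, h(Idle) = 0.4631.
Starting from Degraded, the probability is 0.5244.

0.5244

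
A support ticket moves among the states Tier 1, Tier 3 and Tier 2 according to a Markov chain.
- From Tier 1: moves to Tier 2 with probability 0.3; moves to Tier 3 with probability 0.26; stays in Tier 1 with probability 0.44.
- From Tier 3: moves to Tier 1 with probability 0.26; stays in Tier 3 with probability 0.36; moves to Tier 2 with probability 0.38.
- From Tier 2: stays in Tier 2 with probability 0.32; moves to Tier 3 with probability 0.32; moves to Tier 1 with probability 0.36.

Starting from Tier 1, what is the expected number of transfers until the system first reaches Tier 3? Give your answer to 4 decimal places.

3.5924

Let t(s) be the expected number of transfers to first reach Tier 3 from state s, with t(Tier 3) = 0. Conditioning on the first transfer:
t(Tier 1) = 1 + 0.44·t(Tier 1) + 0.3·t(Tier 2)
t(Tier 2) = 1 + 0.36·t(Tier 1) + 0.32·t(Tier 2)
Solving: t(Tier 1) = 3.5924, t(Tier 2) = 3.3724.
Expected transfers from Tier 1 to Tier 3: 3.5924.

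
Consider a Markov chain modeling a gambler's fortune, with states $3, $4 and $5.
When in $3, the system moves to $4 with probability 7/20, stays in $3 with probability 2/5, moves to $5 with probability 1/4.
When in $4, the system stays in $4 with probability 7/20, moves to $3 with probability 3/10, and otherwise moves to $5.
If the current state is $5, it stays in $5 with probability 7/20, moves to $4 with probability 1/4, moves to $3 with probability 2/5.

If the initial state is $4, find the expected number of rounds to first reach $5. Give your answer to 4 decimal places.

3.1579

Let t(s) be the expected number of rounds to first reach $5 from state s, with t($5) = 0. Conditioning on the first round:
t($3) = 1 + 0.4·t($3) + 0.35·t($4)
t($4) = 1 + 0.3·t($3) + 0.35·t($4)
Solving: t($3) = 3.5088, t($4) = 3.1579.
Expected rounds from $4 to $5: 3.1579.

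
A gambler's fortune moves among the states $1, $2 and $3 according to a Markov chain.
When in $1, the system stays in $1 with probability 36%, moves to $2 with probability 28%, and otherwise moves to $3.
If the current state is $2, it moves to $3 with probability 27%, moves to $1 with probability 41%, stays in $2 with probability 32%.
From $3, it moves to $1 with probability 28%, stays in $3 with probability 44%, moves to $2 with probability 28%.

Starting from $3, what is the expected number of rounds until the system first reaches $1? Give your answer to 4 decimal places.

3.1455

Let t(s) be the expected number of rounds to first reach $1 from state s, with t($1) = 0. Conditioning on the first round:
t($2) = 1 + 0.32·t($2) + 0.27·t($3)
t($3) = 1 + 0.28·t($2) + 0.44·t($3)
Solving: t($2) = 2.7195, t($3) = 3.1455.
Expected rounds from $3 to $1: 3.1455.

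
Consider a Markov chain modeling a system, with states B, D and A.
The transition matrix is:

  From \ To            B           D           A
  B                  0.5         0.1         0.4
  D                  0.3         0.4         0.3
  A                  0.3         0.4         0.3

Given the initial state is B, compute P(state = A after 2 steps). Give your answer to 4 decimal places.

Sum over the intermediate state after 1 step:
P = P(B→B)·P(B→A) + P(B→D)·P(D→A) + P(B→A)·P(A→A)
  = 0.5×0.4 + 0.1×0.3 + 0.4×0.3
  = 0.2000 + 0.0300 + 0.1200 = 0.3500

0.3500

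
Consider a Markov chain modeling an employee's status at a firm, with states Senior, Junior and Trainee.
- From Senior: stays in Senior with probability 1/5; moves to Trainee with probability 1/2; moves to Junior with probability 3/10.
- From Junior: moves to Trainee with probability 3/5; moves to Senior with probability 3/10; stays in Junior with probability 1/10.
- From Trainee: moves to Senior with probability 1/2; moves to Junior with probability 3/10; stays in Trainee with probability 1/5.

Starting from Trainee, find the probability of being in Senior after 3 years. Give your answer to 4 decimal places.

Propagate the distribution vector 3 years from Trainee.
After 0 years: (0.0000, 0.0000, 1.0000)
After 1 year: (0.5000, 0.3000, 0.2000)
After 2 years: (0.2900, 0.2400, 0.4700)
After 3 years: (0.3650, 0.2520, 0.3830)
P(in Senior after 3 years) = 0.3650

0.3650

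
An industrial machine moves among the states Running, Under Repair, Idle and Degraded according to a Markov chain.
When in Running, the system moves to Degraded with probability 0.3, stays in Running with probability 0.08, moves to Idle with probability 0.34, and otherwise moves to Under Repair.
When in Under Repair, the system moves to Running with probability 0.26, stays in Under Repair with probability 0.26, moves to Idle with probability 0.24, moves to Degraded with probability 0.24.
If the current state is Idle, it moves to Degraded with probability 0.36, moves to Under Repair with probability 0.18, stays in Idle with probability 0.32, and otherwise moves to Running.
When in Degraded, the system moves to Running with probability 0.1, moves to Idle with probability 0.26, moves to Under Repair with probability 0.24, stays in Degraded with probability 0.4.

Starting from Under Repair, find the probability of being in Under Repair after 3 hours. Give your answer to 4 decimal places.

0.2333

Propagate the distribution vector 3 hours from Under Repair.
After 0 hours: (0.0000, 1.0000, 0.0000, 0.0000)
After 1 hour: (0.2600, 0.2600, 0.2400, 0.2400)
After 2 hours: (0.1460, 0.2412, 0.2900, 0.3228)
After 3 hours: (0.1473, 0.2333, 0.2843, 0.3352)
P(in Under Repair after 3 hours) = 0.2333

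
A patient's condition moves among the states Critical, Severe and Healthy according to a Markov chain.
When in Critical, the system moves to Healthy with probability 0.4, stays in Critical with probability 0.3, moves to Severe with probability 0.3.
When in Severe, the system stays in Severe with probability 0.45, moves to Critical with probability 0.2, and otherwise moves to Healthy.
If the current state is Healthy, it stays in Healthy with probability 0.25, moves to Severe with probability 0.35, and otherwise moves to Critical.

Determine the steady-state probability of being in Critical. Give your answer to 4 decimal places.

0.2959

Let the stationary distribution be π with π = πP and π_1 + π_2 + π_3 = 1.
π_1 = 0.3·π_1 + 0.2·π_2 + 0.4·π_3
π_2 = 0.3·π_1 + 0.45·π_2 + 0.35·π_3
Solving with the normalization constraint gives π = (0.2959, 0.3724, 0.3316).
So the stationary probability of Critical is 0.2959.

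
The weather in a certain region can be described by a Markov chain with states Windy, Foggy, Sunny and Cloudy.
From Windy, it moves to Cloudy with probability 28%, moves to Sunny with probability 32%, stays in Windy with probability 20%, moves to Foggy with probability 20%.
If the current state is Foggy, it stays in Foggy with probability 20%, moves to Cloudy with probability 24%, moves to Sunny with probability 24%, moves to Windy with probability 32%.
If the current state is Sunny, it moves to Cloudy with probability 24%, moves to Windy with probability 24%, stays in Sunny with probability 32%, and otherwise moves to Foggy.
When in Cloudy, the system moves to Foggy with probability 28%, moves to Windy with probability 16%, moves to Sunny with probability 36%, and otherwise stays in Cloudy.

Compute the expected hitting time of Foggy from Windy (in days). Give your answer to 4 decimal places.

4.5504

Let t(s) be the expected number of days to first reach Foggy from state s, with t(Foggy) = 0. Conditioning on the first day:
t(Windy) = 1 + 0.2·t(Windy) + 0.32·t(Sunny) + 0.28·t(Cloudy)
t(Sunny) = 1 + 0.24·t(Windy) + 0.32·t(Sunny) + 0.24·t(Cloudy)
t(Cloudy) = 1 + 0.16·t(Windy) + 0.36·t(Sunny) + 0.2·t(Cloudy)
Solving: t(Windy) = 4.5504, t(Sunny) = 4.5638, t(Cloudy) = 4.2138.
Expected days from Windy to Foggy: 4.5504.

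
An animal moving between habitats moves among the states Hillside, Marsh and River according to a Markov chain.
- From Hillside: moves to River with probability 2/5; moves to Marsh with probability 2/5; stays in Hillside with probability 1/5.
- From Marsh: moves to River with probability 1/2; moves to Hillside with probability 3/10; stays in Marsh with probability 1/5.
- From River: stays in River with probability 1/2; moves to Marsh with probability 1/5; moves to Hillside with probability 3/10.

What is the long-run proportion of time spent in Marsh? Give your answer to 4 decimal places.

Let the stationary distribution be π with π = πP and π_1 + π_2 + π_3 = 1.
π_1 = 0.2·π_1 + 0.3·π_2 + 0.3·π_3
π_2 = 0.4·π_1 + 0.2·π_2 + 0.2·π_3
Solving with the normalization constraint gives π = (0.2727, 0.2545, 0.4727).
So the stationary probability of Marsh is 0.2545.

0.2545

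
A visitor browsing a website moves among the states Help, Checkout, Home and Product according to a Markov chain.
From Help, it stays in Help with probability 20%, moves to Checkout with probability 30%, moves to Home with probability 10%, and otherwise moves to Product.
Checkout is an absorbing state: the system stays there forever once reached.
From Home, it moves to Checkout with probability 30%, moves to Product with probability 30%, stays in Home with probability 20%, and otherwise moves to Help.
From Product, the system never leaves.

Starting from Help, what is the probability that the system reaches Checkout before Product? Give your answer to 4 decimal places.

Let h(s) be the probability of absorption at Checkout starting from transient state s. Then h(Checkout) = 1 and h(Product) = 0. By first-step analysis:
h(Help) = 0.2·h(Help) + 0.3·1 + 0.1·h(Home) + 0.4·0
h(Home) = 0.2·h(Help) + 0.3·1 + 0.2·h(Home) + 0.3·0
Solving: h(Help) = 0.4355, h(Home) = 0.4839.
Starting from Help, the probability is 0.4355.

0.4355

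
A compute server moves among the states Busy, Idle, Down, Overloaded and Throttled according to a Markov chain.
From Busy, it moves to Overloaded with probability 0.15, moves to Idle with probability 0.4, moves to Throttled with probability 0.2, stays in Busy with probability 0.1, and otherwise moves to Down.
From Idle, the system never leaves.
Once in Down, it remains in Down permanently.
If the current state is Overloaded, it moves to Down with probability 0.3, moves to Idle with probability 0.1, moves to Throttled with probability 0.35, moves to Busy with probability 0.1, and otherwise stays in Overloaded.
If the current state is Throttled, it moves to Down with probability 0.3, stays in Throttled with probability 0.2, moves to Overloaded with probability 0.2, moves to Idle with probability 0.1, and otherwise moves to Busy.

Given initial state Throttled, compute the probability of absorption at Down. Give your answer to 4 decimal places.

0.6479

Let h(s) be the probability of absorption at Down starting from transient state s. Then h(Down) = 1 and h(Idle) = 0. By first-step analysis:
h(Busy) = 0.1·h(Busy) + 0.4·0 + 0.15·1 + 0.15·h(Overloaded) + 0.2·h(Throttled)
h(Overloaded) = 0.1·h(Busy) + 0.1·0 + 0.3·1 + 0.15·h(Overloaded) + 0.35·h(Throttled)
h(Throttled) = 0.2·h(Busy) + 0.1·0 + 0.3·1 + 0.2·h(Overloaded) + 0.2·h(Throttled)
Solving: h(Busy) = 0.4222, h(Overloaded) = 0.6694, h(Throttled) = 0.6479.
Starting from Throttled, the probability is 0.6479.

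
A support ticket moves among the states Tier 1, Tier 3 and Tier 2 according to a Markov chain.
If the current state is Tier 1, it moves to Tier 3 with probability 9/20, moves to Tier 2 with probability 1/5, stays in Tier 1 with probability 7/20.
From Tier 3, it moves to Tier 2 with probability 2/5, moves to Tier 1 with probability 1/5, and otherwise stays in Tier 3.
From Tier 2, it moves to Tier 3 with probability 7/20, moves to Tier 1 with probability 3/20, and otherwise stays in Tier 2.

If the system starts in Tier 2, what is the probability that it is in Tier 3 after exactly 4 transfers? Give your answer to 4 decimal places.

Propagate the distribution vector 4 transfers from Tier 2.
After 0 transfers: (0.0000, 0.0000, 1.0000)
After 1 transfer: (0.1500, 0.3500, 0.5000)
After 2 transfers: (0.1975, 0.3825, 0.4200)
After 3 transfers: (0.2086, 0.3889, 0.4025)
After 4 transfers: (0.2112, 0.3903, 0.3985)
P(in Tier 3 after 4 transfers) = 0.3903

0.3903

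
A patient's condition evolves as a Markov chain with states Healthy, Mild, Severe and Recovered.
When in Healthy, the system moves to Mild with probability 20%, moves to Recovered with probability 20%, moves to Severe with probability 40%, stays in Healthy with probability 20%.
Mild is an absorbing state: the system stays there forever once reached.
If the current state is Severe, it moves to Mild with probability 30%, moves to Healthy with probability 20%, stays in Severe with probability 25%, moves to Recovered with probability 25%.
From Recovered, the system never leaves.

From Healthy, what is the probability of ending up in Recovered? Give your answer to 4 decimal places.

0.4808

Let h(s) be the probability of absorption at Recovered starting from transient state s. Then h(Recovered) = 1 and h(Mild) = 0. By first-step analysis:
h(Healthy) = 0.2·h(Healthy) + 0.2·0 + 0.4·h(Severe) + 0.2·1
h(Severe) = 0.2·h(Healthy) + 0.3·0 + 0.25·h(Severe) + 0.25·1
Solving: h(Healthy) = 0.4808, h(Severe) = 0.4615.
Starting from Healthy, the probability is 0.4808.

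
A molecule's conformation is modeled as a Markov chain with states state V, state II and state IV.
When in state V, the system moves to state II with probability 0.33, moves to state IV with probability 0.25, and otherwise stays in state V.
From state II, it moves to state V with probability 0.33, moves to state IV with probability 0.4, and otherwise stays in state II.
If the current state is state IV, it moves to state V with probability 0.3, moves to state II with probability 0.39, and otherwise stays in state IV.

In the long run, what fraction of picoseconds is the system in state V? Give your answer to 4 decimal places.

Let the stationary distribution be π with π = πP and π_1 + π_2 + π_3 = 1.
π_1 = 0.42·π_1 + 0.33·π_2 + 0.3·π_3
π_2 = 0.33·π_1 + 0.27·π_2 + 0.39·π_3
Solving with the normalization constraint gives π = (0.3521, 0.3293, 0.3185).
So the stationary probability of state V is 0.3521.

0.3521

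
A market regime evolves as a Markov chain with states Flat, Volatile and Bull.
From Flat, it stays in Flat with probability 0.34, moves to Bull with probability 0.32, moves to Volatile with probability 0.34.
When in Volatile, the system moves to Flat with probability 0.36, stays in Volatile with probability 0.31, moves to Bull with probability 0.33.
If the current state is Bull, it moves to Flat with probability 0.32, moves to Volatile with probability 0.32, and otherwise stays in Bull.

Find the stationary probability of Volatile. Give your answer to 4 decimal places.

Let the stationary distribution be π with π = πP and π_1 + π_2 + π_3 = 1.
π_1 = 0.34·π_1 + 0.36·π_2 + 0.32·π_3
π_2 = 0.34·π_1 + 0.31·π_2 + 0.32·π_3
Solving with the normalization constraint gives π = (0.3397, 0.3236, 0.3367).
So the stationary probability of Volatile is 0.3236.

0.3236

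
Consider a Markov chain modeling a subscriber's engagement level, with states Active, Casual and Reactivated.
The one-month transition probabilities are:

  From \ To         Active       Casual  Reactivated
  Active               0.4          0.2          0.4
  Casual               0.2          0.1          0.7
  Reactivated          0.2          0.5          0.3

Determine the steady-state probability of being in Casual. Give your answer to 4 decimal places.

0.3036

Let the stationary distribution be π with π = πP and π_1 + π_2 + π_3 = 1.
π_1 = 0.4·π_1 + 0.2·π_2 + 0.2·π_3
π_2 = 0.2·π_1 + 0.1·π_2 + 0.5·π_3
Solving with the normalization constraint gives π = (0.2500, 0.3036, 0.4464).
So the stationary probability of Casual is 0.3036.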